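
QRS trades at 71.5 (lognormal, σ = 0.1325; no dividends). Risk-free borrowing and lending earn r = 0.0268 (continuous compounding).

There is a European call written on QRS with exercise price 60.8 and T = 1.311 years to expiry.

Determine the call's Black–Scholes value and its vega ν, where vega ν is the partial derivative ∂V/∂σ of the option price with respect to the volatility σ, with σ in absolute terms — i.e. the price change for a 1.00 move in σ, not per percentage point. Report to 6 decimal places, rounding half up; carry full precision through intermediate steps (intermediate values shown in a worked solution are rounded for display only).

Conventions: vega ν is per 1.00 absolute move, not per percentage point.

σ√T = 0.1325·√1.311 = 0.151711
d₁ = (ln(S/K) + (r+σ²/2)T) / (σ√T) = (ln(71.5/60.8) + (0.0268+0.1325²/2)·1.311) / 0.151711 = (0.162108 + 0.046643) / 0.151711 = 1.375975
d₂ = d₁ − σ√T = 1.375975 − 0.151711 = 1.224264
e^{−rT} = 0.965475
N(d₁) = 0.915585,  N(d₂) = 0.889574
Call price V = S·N(d₁) − K·e^{−rT}·N(d₂) = 65.464347 − 52.218769 = 13.245579
φ(d₁) = (1/√(2π))·e^{−d₁²/2} = 0.154805
ν = S·φ(d₁)·√T = 12.673342

price = 13.245579
ν = 12.673342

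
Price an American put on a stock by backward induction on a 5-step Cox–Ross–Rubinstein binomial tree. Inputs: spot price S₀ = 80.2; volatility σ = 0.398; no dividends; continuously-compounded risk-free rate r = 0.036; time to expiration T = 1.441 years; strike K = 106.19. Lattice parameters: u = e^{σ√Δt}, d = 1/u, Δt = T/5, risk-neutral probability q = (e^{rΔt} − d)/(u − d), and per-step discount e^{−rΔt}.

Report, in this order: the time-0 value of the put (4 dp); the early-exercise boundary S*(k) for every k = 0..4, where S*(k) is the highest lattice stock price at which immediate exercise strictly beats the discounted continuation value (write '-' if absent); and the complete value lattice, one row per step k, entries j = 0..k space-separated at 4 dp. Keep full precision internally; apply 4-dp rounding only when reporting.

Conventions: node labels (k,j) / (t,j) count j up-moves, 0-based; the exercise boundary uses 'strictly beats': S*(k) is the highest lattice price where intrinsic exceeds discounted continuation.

price = 30.7596
boundary = - - 52.3105 64.7711 80.2000
tree:
30.7596
41.6374 19.2238
53.8795 28.8101 8.8830
63.9430 41.4189 15.2871 1.8873
72.0705 53.8795 25.9900 3.6050 0.0000
78.6344 63.9430 41.4189 6.8859 0.0000 0.0000

Δt=0.28820, u=1.23821, d=0.80762, q=0.47101, disc=e^(-rΔt)=0.98968
k=5 terminal: V=max(K-S,0) → 78.6344 63.9430 41.4189 6.8859 0.0000 0.0000
k=4: j=0 S=34.1195 intr=72.0705 cont=70.9744 V=72.0705[EX]; j=1 S=52.3105 intr=53.8795 cont=52.7835 V=53.8795[EX]; j=2 S=80.2000 intr=25.9900 cont=24.8940 V=25.9900[EX]; j=3 S=122.9589 intr=0.0000 cont=3.6050 V=3.6050[hold]; j=4 S=188.5149 intr=0.0000 cont=0.0000 V=0.0000[hold]  S*(4)=80.2000
k=3: j=0 S=42.2470 intr=63.9430 cont=62.8469 V=63.9430[EX]; j=1 S=64.7711 intr=41.4189 cont=40.3228 V=41.4189[EX]; j=2 S=99.3041 intr=6.8859 cont=15.2871 V=15.2871[hold]; j=3 S=152.2484 intr=0.0000 cont=1.8873 V=1.8873[hold]  S*(3)=64.7711
k=2: j=0 S=52.3105 intr=53.8795 cont=52.7835 V=53.8795[EX]; j=1 S=80.2000 intr=25.9900 cont=28.8101 V=28.8101[hold]; j=2 S=122.9589 intr=0.0000 cont=8.8830 V=8.8830[hold]  S*(2)=52.3105
k=1: j=0 S=64.7711 intr=41.4189 cont=41.6374 V=41.6374[hold]; j=1 S=99.3041 intr=6.8859 cont=19.2238 V=19.2238[hold]  S*(1)=-
k=0: j=0 S=80.2000 intr=25.9900 cont=30.7596 V=30.7596[hold]  S*(0)=-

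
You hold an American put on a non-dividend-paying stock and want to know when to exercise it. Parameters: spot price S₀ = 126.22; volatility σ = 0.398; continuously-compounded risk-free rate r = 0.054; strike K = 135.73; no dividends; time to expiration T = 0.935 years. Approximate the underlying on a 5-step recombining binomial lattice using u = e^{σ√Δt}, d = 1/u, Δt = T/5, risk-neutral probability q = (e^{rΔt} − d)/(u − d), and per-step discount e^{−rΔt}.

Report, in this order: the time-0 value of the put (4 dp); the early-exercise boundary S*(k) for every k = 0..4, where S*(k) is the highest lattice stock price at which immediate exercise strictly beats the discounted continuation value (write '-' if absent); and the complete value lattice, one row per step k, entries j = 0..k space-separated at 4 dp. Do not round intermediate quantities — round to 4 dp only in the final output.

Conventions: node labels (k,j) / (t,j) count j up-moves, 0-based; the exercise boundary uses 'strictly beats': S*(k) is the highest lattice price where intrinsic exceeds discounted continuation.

Δt=0.18700, u=1.18781, d=0.84189, q=0.48642, disc=e^(-rΔt)=0.98995
k=5 terminal: V=max(K-S,0) → 82.3476 60.4135 29.4670 0.0000 0.0000 0.0000
k=4: j=0 S=63.4080 intr=72.3220 cont=70.9583 V=72.3220[EX]; j=1 S=89.4615 intr=46.2685 cont=44.9048 V=46.2685[EX]; j=2 S=126.2200 intr=9.5100 cont=14.9817 V=14.9817[hold]; j=3 S=178.0821 intr=0.0000 cont=0.0000 V=0.0000[hold]; j=4 S=251.2536 intr=0.0000 cont=0.0000 V=0.0000[hold]  S*(4)=89.4615
k=3: j=0 S=75.3165 intr=60.4135 cont=59.0498 V=60.4135[EX]; j=1 S=106.2630 intr=29.4670 cont=30.7381 V=30.7381[hold]; j=2 S=149.9251 intr=0.0000 cont=7.6170 V=7.6170[hold]; j=3 S=211.5272 intr=0.0000 cont=0.0000 V=0.0000[hold]  S*(3)=75.3165
k=2: j=0 S=89.4615 intr=46.2685 cont=45.5169 V=46.2685[EX]; j=1 S=126.2200 intr=9.5100 cont=19.2957 V=19.2957[hold]; j=2 S=178.0821 intr=0.0000 cont=3.8726 V=3.8726[hold]  S*(2)=89.4615
k=1: j=0 S=106.2630 intr=29.4670 cont=32.8154 V=32.8154[hold]; j=1 S=149.9251 intr=0.0000 cont=11.6752 V=11.6752[hold]  S*(1)=-
k=0: j=0 S=126.2200 intr=9.5100 cont=22.3060 V=22.3060[hold]  S*(0)=-

price = 22.3060
boundary = - - 89.4615 75.3165 89.4615
tree:
22.3060
32.8154 11.6752
46.2685 19.2957 3.8726
60.4135 30.7381 7.6170 0.0000
72.3220 46.2685 14.9817 0.0000 0.0000
82.3476 60.4135 29.4670 0.0000 0.0000 0.0000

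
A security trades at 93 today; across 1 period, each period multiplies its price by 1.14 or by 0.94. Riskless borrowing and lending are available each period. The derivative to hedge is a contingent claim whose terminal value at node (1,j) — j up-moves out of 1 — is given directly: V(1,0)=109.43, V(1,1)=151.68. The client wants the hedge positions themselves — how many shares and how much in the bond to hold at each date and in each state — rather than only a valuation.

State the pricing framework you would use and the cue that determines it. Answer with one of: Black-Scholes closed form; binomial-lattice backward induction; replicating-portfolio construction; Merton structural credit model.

framework: replicating-portfolio construction

Key observation: since the answer must list Δ and B at each node of the 1.14/0.94 lattice on 93, the replicating-portfolio method — solving the two-state system at every node — is the one that applies.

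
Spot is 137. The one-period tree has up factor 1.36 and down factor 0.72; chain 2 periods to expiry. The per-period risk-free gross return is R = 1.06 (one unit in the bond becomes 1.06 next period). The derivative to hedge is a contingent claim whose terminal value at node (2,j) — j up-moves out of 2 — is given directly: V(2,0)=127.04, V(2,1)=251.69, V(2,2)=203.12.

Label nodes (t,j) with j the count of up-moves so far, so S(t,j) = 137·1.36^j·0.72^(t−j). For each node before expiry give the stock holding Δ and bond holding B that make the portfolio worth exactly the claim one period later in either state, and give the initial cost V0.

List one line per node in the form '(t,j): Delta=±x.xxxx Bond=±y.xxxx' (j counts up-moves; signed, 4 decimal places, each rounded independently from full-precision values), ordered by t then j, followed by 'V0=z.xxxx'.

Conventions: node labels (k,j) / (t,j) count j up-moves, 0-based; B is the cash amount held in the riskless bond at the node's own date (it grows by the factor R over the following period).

(0,0): Delta=0.3511 Bond=139.3335
(1,0): Delta=1.9745 Bond=-12.4446
(1,1): Delta=-0.4073 Bond=288.9917
V0=187.4273

No-arbitrage ⇒ martingale measure with p* = (R−d)/(u−d) = 0.5312.
Terminal payoffs: V(2,0)=127.0400, V(2,1)=251.6900, V(2,2)=203.1200
(1,0): S=98.6400. Δ = (V_up−V_dn)/(S_up−S_dn) = (251.6900−127.0400)/(134.1504−71.0208) = 1.9745. V = [p*·251.6900 + (1−p*)·127.0400]/1.06 = 182.3210. B = V − Δ·S = -12.4446.
(1,1): S=186.3200. Δ = (V_up−V_dn)/(S_up−S_dn) = (203.1200−251.6900)/(253.3952−134.1504) = -0.4073. V = [p*·203.1200 + (1−p*)·251.6900]/1.06 = 213.1011. B = V − Δ·S = 288.9917.
(0,0): S=137.0000. Δ = (V_up−V_dn)/(S_up−S_dn) = (213.1011−182.3210)/(186.3200−98.6400) = 0.3511. V = [p*·213.1011 + (1−p*)·182.3210]/1.06 = 187.4273. B = V − Δ·S = 139.3335.
Check: Δ(0,0)·S0 + B(0,0) = 187.4273 = V0.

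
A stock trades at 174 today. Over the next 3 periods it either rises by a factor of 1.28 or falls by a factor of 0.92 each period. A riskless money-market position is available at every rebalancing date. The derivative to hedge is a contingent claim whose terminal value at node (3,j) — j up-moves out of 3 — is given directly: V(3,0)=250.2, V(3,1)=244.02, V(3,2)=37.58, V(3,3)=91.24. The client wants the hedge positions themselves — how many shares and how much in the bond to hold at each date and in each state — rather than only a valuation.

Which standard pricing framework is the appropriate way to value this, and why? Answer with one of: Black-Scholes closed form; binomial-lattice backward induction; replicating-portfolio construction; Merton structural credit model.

Key observation: the mandate to exhibit the hedge at every date and state singles out the replicating-portfolio construction on the 3-period tree with factors 1.28 and 0.92 from 174.

framework: replicating-portfolio construction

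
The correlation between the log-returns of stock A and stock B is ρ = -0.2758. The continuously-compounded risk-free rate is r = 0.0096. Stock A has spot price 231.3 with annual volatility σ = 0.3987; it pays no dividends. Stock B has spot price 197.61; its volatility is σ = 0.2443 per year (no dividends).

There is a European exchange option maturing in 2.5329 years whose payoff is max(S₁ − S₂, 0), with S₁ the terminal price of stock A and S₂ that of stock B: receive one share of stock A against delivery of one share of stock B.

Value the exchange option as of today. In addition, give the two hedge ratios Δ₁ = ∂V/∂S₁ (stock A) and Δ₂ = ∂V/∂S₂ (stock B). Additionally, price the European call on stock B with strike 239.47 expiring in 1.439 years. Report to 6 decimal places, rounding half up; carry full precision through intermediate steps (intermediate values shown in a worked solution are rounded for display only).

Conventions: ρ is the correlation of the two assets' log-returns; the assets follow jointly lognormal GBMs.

exchange price = 87.080181
Δ1 = 0.727352
Δ2 = -0.410690
price(stock B call K=239.47) = 10.471638

σ_eff = √(σ₁² + σ₂² − 2ρσ₁σ₂) = √(0.3987² + 0.2443² − 2·-0.2758·0.3987·0.2443) = 0.521892
d₁ = (ln(S₁/S₂) + (q₂ − q₁ + σ_eff²/2)T) / (σ_eff√T) = (ln(231.3/197.61) + (0.0 − 0.0 + 0.136186)·2.5329) / 0.830596 = 0.604825
d₂ = d₁ − σ_eff√T = 0.604825 − 0.830596 = -0.225771
N(d₁) = 0.727352,  N(d₂) = 0.410690
V = S₁·e^{−q₁T}·N(d₁) − S₂·e^{−q₂T}·N(d₂) = 168.236579 − 81.156398 = 87.080181
Δ₁ = e^{−q₁T}·N(d₁) = 0.727352;  Δ₂ = −e^{−q₂T}·N(d₂) = -0.410690
[vanilla: stock B call K=239.47]
σ√T = 0.2443·√1.439 = 0.293058
d₁ = (ln(S/K) + (r+σ²/2)T) / (σ√T) = (ln(197.61/239.47) + (0.0096+0.2443²/2)·1.439) / 0.293058 = (-0.192133 + 0.056756) / 0.293058 = -0.461945
d₂ = d₁ − σ√T = -0.461945 − 0.293058 = -0.755003
e^{−rT} = 0.986281
N(d₁) = 0.322060,  N(d₂) = 0.225123
price = S·N(d₁) − K·e^{−rT}·N(d₂) = 63.642342 − 53.170705 = 10.471638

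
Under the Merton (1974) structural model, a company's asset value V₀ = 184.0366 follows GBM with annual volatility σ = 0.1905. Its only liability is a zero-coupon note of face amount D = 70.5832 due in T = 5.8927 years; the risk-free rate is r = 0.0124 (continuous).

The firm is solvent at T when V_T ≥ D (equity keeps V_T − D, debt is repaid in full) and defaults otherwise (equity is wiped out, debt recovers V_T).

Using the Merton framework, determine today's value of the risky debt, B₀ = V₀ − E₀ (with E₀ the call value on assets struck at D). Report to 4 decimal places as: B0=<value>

Apply the equity-as-call identities (strike 70.5832, horizon 5.8927 years):
d₁ = [ln(V₀/D) + (r + σ²/2)T] / (σ√T)
   = [ln(184.0366/70.5832) + (0.0124 + 0.5·0.1905²)·5.8927] / (0.1905·√5.8927)
   = [0.958342 + 0.179993] / 0.462437 = 2.461604
d₂ = d₁ − σ√T = 2.461604 − 0.462437 = 1.999168
N(d₁) = 0.993084,  N(d₂) = 0.977205,  e^(−rT) = 0.929536
E₀ = V₀·N(d₁) − D·e^(−rT)·N(d₂)
   = 184.0366·0.993084 − 70.5832·0.929536·0.977205 = 118.649765
B₀ = V₀ − E₀ = 184.0366 − 118.649765 = 65.386835

B0=65.3868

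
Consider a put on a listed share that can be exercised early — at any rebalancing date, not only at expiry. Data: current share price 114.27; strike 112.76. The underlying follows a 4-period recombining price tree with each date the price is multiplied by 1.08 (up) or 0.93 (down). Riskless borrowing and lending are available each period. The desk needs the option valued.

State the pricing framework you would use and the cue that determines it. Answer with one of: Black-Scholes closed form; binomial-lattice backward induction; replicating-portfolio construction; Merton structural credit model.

Key observation: an American put (K = 112.76, S₀ = 114.27) on a 4-date tree has no closed form — the optimal stopping decision is embedded and must be resolved recursively from expiry.

framework: binomial-lattice backward induction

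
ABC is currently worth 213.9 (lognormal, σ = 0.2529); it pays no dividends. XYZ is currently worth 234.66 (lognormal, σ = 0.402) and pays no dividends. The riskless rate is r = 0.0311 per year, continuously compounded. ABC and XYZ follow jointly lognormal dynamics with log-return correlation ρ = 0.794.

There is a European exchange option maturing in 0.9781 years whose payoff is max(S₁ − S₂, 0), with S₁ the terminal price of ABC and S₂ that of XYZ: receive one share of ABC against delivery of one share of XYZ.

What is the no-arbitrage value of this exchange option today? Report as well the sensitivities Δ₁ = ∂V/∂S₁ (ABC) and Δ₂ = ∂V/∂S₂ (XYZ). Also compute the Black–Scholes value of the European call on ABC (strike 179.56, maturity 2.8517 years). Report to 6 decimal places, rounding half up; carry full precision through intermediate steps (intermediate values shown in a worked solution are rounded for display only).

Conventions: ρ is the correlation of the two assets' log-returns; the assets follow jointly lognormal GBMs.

σ_eff = √(σ₁² + σ₂² − 2ρσ₁σ₂) = √(0.2529² + 0.402² − 2·0.794·0.2529·0.402) = 0.253214
d₁ = (ln(S₁/S₂) + (q₂ − q₁ + σ_eff²/2)T) / (σ_eff√T) = (ln(213.9/234.66) + (0.0 − 0.0 + 0.032059)·0.9781) / 0.250426 = -0.244674
d₂ = d₁ − σ_eff√T = -0.244674 − 0.250426 = -0.495099
N(d₁) = 0.403355,  N(d₂) = 0.310265
V = S₁·e^{−q₁T}·N(d₁) − S₂·e^{−q₂T}·N(d₂) = 86.277531 − 72.806786 = 13.470745
Δ₁ = e^{−q₁T}·N(d₁) = 0.403355;  Δ₂ = −e^{−q₂T}·N(d₂) = -0.310265
[vanilla: ABC call K=179.56]
σ√T = 0.2529·√2.8517 = 0.427072
d₁ = (ln(S/K) + (r+σ²/2)T) / (σ√T) = (ln(213.9/179.56) + (0.0311+0.2529²/2)·2.8517) / 0.427072 = (0.174999 + 0.179883) / 0.427072 = 0.830966
d₂ = d₁ − σ√T = 0.830966 − 0.427072 = 0.403895
e^{−rT} = 0.915131
N(d₁) = 0.797004,  N(d₂) = 0.656855
price = S·N(d₁) − K·e^{−rT}·N(d₂) = 170.479087 − 107.935026 = 62.544061

exchange price = 13.470745
Δ1 = 0.403355
Δ2 = -0.310265
price(ABC call K=179.56) = 62.544061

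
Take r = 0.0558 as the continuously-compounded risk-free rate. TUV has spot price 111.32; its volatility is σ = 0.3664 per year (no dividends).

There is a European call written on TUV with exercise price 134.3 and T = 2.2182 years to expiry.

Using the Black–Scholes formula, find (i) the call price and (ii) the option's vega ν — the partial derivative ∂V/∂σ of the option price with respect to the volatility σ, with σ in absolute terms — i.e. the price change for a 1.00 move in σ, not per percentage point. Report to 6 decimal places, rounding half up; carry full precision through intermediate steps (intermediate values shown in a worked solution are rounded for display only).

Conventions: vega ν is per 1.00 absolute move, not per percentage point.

σ√T = 0.3664·√2.2182 = 0.545702
d₁ = (ln(S/K) + (r+σ²/2)T) / (σ√T) = (ln(111.32/134.3) + (0.0558+0.3664²/2)·2.2182) / 0.545702 = (-0.187667 + 0.272671) / 0.545702 = 0.155770
d₂ = d₁ − σ√T = 0.155770 − 0.545702 = -0.389933
e^{−rT} = 0.883578
N(d₁) = 0.561893,  N(d₂) = 0.348293
Call price V = S·N(d₁) − K·e^{−rT}·N(d₂) = 62.549900 − 41.330053 = 21.219847
φ(d₁) = (1/√(2π))·e^{−d₁²/2} = 0.394132
ν = S·φ(d₁)·√T = 65.345353

price = 21.219847
ν = 65.345353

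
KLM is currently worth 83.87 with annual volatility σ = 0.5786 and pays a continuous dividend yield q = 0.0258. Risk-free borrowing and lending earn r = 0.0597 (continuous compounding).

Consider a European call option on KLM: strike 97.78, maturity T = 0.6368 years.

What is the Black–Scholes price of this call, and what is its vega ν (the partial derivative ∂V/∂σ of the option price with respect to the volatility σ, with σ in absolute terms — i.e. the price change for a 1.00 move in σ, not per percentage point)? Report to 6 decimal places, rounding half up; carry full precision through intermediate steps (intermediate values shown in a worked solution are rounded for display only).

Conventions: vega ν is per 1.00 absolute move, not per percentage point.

price = 10.950720
ν = 26.226028

σ√T = 0.5786·√0.6368 = 0.461721
d₁ = (ln(S/K) + (r−q+σ²/2)T) / (σ√T) = (ln(83.87/97.78) + (0.0597−0.0258+0.5786²/2)·0.6368) / 0.461721 = (-0.153452 + 0.128181) / 0.461721 = -0.054733
d₂ = d₁ − σ√T = -0.054733 − 0.461721 = -0.516454
e^{−rT} = 0.962697
e^{−qT} = 0.983705
N(d₁) = 0.478176,  N(d₂) = 0.302769
Call price V = S·e^{−qT}·N(d₁) − K·e^{−rT}·N(d₂) = 39.451084 − 28.500364 = 10.950720
φ(d₁) = (1/√(2π))·e^{−d₁²/2} = 0.398345
ν = S·e^{−qT}·φ(d₁)·√T = 26.226028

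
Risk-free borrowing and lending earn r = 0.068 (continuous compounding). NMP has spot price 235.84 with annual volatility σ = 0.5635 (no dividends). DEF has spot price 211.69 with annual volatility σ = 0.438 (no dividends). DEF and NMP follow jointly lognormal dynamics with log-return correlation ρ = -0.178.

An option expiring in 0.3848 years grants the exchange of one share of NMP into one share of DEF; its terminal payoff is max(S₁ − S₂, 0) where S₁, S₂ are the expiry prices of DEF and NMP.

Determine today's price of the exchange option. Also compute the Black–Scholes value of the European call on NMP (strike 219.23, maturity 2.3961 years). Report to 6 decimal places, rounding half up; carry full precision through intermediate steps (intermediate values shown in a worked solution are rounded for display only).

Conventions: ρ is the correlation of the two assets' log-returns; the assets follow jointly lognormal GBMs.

exchange price = 31.364003
price(NMP call K=219.23) = 98.380410

σ_eff = √(σ₁² + σ₂² − 2ρσ₁σ₂) = √(0.438² + 0.5635² − 2·-0.178·0.438·0.5635) = 0.772814
d₁ = (ln(S₁/S₂) + (q₂ − q₁ + σ_eff²/2)T) / (σ_eff√T) = (ln(211.69/235.84) + (0.0 − 0.0 + 0.298621)·0.3848) / 0.479394 = 0.014349
d₂ = d₁ − σ_eff√T = 0.014349 − 0.479394 = -0.465045
N(d₁) = 0.505724,  N(d₂) = 0.320949
V = S₁·e^{−q₁T}·N(d₁) − S₂·e^{−q₂T}·N(d₂) = 107.056727 − 75.692724 = 31.364003
[vanilla: NMP call K=219.23]
σ√T = 0.5635·√2.3961 = 0.872261
d₁ = (ln(S/K) + (r+σ²/2)T) / (σ√T) = (ln(235.84/219.23) + (0.068+0.5635²/2)·2.3961) / 0.872261 = (0.073032 + 0.543354) / 0.872261 = 0.706654
d₂ = d₁ − σ√T = 0.706654 − 0.872261 = -0.165607
e^{−rT} = 0.849647
N(d₁) = 0.760109,  N(d₂) = 0.434233
price = S·N(d₁) − K·e^{−rT}·N(d₂) = 179.264153 − 80.883743 = 98.380410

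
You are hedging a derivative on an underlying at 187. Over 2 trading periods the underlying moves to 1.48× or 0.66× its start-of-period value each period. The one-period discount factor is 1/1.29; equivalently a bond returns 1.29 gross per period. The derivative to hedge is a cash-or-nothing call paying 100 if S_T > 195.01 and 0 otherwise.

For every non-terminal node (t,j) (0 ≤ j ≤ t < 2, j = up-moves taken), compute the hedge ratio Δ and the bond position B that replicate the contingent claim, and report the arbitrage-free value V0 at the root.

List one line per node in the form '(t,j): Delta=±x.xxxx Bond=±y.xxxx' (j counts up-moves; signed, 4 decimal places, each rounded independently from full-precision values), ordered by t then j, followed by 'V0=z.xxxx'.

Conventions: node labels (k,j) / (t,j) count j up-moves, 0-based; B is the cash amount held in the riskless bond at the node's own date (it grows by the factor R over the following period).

No-arbitrage ⇒ martingale measure with p* = (R−d)/(u−d) = 0.7683.
Terminal payoffs: V(2,0)=0.0000, V(2,1)=0.0000, V(2,2)=100.0000
(1,0): S=123.4200. Δ = (V_up−V_dn)/(S_up−S_dn) = (0.0000−0.0000)/(182.6616−81.4572) = 0.0000. V = [p*·0.0000 + (1−p*)·0.0000]/1.29 = 0.0000. B = V − Δ·S = 0.0000.
(1,1): S=276.7600. Δ = (V_up−V_dn)/(S_up−S_dn) = (100.0000−0.0000)/(409.6048−182.6616) = 0.4406. V = [p*·100.0000 + (1−p*)·0.0000]/1.29 = 59.5576. B = V − Δ·S = -62.3936.
(0,0): S=187.0000. Δ = (V_up−V_dn)/(S_up−S_dn) = (59.5576−0.0000)/(276.7600−123.4200) = 0.3884. V = [p*·59.5576 + (1−p*)·0.0000]/1.29 = 35.4710. B = V − Δ·S = -37.1601.
Check: Δ(0,0)·S0 + B(0,0) = 35.4710 = V0.

(0,0): Delta=0.3884 Bond=-37.1601
(1,0): Delta=0.0000 Bond=0.0000
(1,1): Delta=0.4406 Bond=-62.3936
V0=35.4710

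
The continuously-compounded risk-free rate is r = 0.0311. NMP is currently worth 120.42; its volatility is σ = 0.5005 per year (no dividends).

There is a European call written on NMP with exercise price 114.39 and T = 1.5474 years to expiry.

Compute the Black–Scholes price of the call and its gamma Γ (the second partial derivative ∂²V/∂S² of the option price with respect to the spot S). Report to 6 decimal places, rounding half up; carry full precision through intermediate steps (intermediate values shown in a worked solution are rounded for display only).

σ√T = 0.5005·√1.5474 = 0.622595
d₁ = (ln(S/K) + (r+σ²/2)T) / (σ√T) = (ln(120.42/114.39) + (0.0311+0.5005²/2)·1.5474) / 0.622595 = (0.051372 + 0.241936) / 0.622595 = 0.471106
d₂ = d₁ − σ√T = 0.471106 − 0.622595 = -0.151489
e^{−rT} = 0.953015
N(d₁) = 0.681218,  N(d₂) = 0.439795
Call price V = S·N(d₁) − K·e^{−rT}·N(d₂) = 82.032215 − 47.944466 = 34.087749
φ(d₁) = (1/√(2π))·e^{−d₁²/2} = 0.357039
Γ = φ(d₁) / (S·σ·√T) = 0.004762

price = 34.087749
Γ = 0.004762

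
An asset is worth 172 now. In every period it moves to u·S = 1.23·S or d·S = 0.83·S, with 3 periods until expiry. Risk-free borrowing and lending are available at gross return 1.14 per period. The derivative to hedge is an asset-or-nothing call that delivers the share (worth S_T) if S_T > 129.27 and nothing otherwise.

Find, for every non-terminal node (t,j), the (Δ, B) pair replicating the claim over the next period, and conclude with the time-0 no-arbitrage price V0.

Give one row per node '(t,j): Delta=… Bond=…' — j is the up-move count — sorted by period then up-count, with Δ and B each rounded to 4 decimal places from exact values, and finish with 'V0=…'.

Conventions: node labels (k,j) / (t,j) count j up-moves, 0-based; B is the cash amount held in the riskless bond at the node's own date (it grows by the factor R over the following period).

(0,0): Delta=1.0557 Bond=-10.3338
(1,0): Delta=1.3399 Bond=-52.3577
(1,1): Delta=1.0000 Bond=0.0000
(2,0): Delta=3.0750 Bond=-265.2791
(2,1): Delta=1.0000 Bond=0.0000
(2,2): Delta=1.0000 Bond=0.0000
V0=171.2439

Under the risk-neutral measure, an up-move has probability p* = (R−d)/(u−d) = 0.7750 and values discount at R = 1.14.
Terminal payoffs: V(3,0)=0.0000, V(3,1)=145.7437, V(3,2)=215.9816, V(3,3)=320.0691
  t=2,j=0: stock 118.4908 → up 145.7437 (V=145.7437), down 98.3474 (V=0.0000). Price 99.0801; hedge Δ=3.0750, bond B=-265.2791.
  t=2,j=1: stock 175.5948 → up 215.9816 (V=215.9816), down 145.7437 (V=145.7437). Price 175.5948; hedge Δ=1.0000, bond B=0.0000.
  t=2,j=2: stock 260.2188 → up 320.0691 (V=320.0691), down 215.9816 (V=215.9816). Price 260.2188; hedge Δ=1.0000, bond B=0.0000.
  t=1,j=0: stock 142.7600 → up 175.5948 (V=175.5948), down 118.4908 (V=99.0801). Price 138.9289; hedge Δ=1.3399, bond B=-52.3577.
  t=1,j=1: stock 211.5600 → up 260.2188 (V=260.2188), down 175.5948 (V=175.5948). Price 211.5600; hedge Δ=1.0000, bond B=0.0000.
  t=0,j=0: stock 172.0000 → up 211.5600 (V=211.5600), down 142.7600 (V=138.9289). Price 171.2439; hedge Δ=1.0557, bond B=-10.3338.
As a check, the time-0 holding Δ(0,0)·S0 + B(0,0) comes to 171.2439 — exactly V0.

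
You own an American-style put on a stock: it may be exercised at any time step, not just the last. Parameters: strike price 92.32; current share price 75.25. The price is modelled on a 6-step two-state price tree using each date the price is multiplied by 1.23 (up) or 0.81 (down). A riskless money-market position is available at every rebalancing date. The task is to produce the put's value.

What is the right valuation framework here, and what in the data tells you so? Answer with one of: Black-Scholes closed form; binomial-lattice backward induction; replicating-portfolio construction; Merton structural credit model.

framework: binomial-lattice backward induction

Key observation: the defining feature is the embedded early-exercise option across 6 discrete dates on the spot-75.25 tree; pricing the strike-92.32 put means working backward with an exercise test at every node.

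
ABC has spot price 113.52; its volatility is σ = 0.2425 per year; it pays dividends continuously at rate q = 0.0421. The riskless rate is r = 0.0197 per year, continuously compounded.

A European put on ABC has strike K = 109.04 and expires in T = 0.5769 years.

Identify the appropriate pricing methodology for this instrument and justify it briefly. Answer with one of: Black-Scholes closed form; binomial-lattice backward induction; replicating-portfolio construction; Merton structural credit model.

framework: Black-Scholes closed form

Key observation: a European claim on ABC (strike 109.04) — a lognormal (GBM) underlying with constant rate and volatility — has an exact closed-form value; no lattice or capital structure is involved.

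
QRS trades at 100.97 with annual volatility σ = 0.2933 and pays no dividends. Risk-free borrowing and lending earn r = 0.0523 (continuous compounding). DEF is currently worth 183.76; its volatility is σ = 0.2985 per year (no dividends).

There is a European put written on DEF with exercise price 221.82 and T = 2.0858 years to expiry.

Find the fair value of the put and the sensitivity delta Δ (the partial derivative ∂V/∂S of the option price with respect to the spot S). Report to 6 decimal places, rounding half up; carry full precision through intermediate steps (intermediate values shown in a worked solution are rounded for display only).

σ√T = 0.2985·√2.0858 = 0.431103
d₁ = (ln(S/K) + (r+σ²/2)T) / (σ√T) = (ln(183.76/221.82) + (0.0523+0.2985²/2)·2.0858) / 0.431103 = (-0.188236 + 0.202012) / 0.431103 = 0.031956
d₂ = d₁ − σ√T = 0.031956 − 0.431103 = -0.399146
e^{−rT} = 0.896652
N(−d₁) = 0.487253,  N(−d₂) = 0.655107
Put price V = K·e^{−rT}·N(−d₂) − S·N(−d₁) = 130.297818 − 89.537703 = 40.760115
Δ = −N(−d₁) = -0.487253

price = 40.760115
Δ = -0.487253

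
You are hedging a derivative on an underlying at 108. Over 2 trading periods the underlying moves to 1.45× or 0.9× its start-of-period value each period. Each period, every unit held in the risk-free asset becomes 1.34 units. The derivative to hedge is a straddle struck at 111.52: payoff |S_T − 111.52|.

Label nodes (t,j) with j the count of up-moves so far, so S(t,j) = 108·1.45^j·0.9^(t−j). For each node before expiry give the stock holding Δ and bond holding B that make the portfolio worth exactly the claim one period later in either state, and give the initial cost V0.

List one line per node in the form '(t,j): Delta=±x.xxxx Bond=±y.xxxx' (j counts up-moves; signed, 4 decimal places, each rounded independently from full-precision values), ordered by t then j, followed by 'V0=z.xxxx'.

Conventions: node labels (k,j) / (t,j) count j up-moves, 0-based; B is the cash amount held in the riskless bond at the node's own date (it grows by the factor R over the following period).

(0,0): Delta=0.8792 Bond=-47.9888
(1,0): Delta=0.1006 Bond=11.3704
(1,1): Delta=1.0000 Bond=-83.2239
V0=46.9637

Arbitrage-free pricing uses the up-move probability p* = (R−d)/(u−d) = 0.8000, discounting each step at R = 1.34.
At maturity the claim pays: V(2,0)=24.0400, V(2,1)=29.4200, V(2,2)=115.5500
(1,0): S=97.2000. Δ = (V_up−V_dn)/(S_up−S_dn) = (29.4200−24.0400)/(140.9400−87.4800) = 0.1006. V = [p*·29.4200 + (1−p*)·24.0400]/1.34 = 21.1522. B = V − Δ·S = 11.3704.
(1,1): S=156.6000. Δ = (V_up−V_dn)/(S_up−S_dn) = (115.5500−29.4200)/(227.0700−140.9400) = 1.0000. V = [p*·115.5500 + (1−p*)·29.4200]/1.34 = 73.3761. B = V − Δ·S = -83.2239.
(0,0): S=108.0000. Δ = (V_up−V_dn)/(S_up−S_dn) = (73.3761−21.1522)/(156.6000−97.2000) = 0.8792. V = [p*·73.3761 + (1−p*)·21.1522]/1.34 = 46.9637. B = V − Δ·S = -47.9888.
Verification: the root portfolio costs Δ(0,0)·S0 + B(0,0) = 46.9637, matching V0.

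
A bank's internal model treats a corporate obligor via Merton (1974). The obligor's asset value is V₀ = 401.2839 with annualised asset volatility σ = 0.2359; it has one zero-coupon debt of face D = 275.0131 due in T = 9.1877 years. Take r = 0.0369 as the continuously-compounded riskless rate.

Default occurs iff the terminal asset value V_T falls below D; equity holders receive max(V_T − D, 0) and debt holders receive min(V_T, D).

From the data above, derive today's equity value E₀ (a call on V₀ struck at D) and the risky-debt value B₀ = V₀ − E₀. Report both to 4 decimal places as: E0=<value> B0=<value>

With assets at 401.2839 and a single debt payment of 275.0131 at 9.1877 years:
d₁ = [ln(V₀/D) + (r + σ²/2)T] / (σ√T)
   = [ln(401.2839/275.0131) + (0.0369 + 0.5·0.2359²)·9.1877] / (0.2359·√9.1877)
   = [0.377850 + 0.594668] / 0.715042 = 1.360087
d₂ = d₁ − σ√T = 1.360087 − 0.715042 = 0.645045
N(d₁) = 0.913099,  N(d₂) = 0.740551,  e^(−rT) = 0.712464
E₀ = V₀·N(d₁) − D·e^(−rT)·N(d₂)
   = 401.2839·0.913099 − 275.0131·0.712464·0.740551 = 221.310572
B₀ = V₀ − E₀ = 401.2839 − 221.310572 = 179.973328

E0=221.3106 B0=179.9733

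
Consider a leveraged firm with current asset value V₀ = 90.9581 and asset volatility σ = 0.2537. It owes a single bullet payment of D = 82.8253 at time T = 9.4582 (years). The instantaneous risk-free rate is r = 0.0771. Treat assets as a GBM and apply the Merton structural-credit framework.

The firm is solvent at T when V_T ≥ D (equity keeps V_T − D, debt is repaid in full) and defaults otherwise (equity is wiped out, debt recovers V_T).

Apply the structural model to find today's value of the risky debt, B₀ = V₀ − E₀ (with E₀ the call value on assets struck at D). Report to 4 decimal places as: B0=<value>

B0=36.5867

Work the structural quantities from V₀ = 90.9581 against face 82.8253:
d₁ = [ln(V₀/D) + (r + σ²/2)T] / (σ√T)
   = [ln(90.9581/82.8253) + (0.0771 + 0.5·0.2537²)·9.4582] / (0.2537·√9.4582)
   = [0.093665 + 1.033610] / 0.780234 = 1.444791
d₂ = d₁ − σ√T = 1.444791 − 0.780234 = 0.664558
N(d₁) = 0.925742,  N(d₂) = 0.746833,  e^(−rT) = 0.482282
E₀ = V₀·N(d₁) − D·e^(−rT)·N(d₂)
   = 90.9581·0.925742 − 82.8253·0.482282·0.746833 = 54.371371
B₀ = V₀ − E₀ = 90.9581 − 54.371371 = 36.586729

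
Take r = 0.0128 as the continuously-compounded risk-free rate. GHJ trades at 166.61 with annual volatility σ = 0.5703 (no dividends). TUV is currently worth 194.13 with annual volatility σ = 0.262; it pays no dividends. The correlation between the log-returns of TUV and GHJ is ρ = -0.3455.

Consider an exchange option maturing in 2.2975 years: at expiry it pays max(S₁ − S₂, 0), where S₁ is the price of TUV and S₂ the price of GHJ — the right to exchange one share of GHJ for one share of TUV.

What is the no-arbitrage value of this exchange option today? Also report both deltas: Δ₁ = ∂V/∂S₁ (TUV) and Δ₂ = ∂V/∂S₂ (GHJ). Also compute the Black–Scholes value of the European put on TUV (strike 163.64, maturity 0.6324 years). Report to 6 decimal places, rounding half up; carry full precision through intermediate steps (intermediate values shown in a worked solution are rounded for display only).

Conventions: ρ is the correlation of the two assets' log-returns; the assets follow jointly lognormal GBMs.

exchange price = 87.833278
Δ1 = 0.750925
Δ2 = -0.347781
price(TUV put K=163.64) = 3.989584

σ_eff = √(σ₁² + σ₂² − 2ρσ₁σ₂) = √(0.262² + 0.5703² − 2·-0.3455·0.262·0.5703) = 0.705078
d₁ = (ln(S₁/S₂) + (q₂ − q₁ + σ_eff²/2)T) / (σ_eff√T) = (ln(194.13/166.61) + (0.0 − 0.0 + 0.248567)·2.2975) / 1.068722 = 0.677403
d₂ = d₁ − σ_eff√T = 0.677403 − 1.068722 = -0.391319
N(d₁) = 0.750925,  N(d₂) = 0.347781
V = S₁·e^{−q₁T}·N(d₁) − S₂·e^{−q₂T}·N(d₂) = 145.777044 − 57.943766 = 87.833278
Δ₁ = e^{−q₁T}·N(d₁) = 0.750925;  Δ₂ = −e^{−q₂T}·N(d₂) = -0.347781
[vanilla: TUV put K=163.64]
σ√T = 0.262·√0.6324 = 0.208352
d₁ = (ln(S/K) + (r+σ²/2)T) / (σ√T) = (ln(194.13/163.64) + (0.0128+0.262²/2)·0.6324) / 0.208352 = (0.170859 + 0.029800) / 0.208352 = 0.963078
d₂ = d₁ − σ√T = 0.963078 − 0.208352 = 0.754727
e^{−rT} = 0.991938
N(−d₁) = 0.167754,  N(−d₂) = 0.225207
price = K·e^{−rT}·N(−d₂) − S·N(−d₁) = 36.555686 − 32.566103 = 3.989584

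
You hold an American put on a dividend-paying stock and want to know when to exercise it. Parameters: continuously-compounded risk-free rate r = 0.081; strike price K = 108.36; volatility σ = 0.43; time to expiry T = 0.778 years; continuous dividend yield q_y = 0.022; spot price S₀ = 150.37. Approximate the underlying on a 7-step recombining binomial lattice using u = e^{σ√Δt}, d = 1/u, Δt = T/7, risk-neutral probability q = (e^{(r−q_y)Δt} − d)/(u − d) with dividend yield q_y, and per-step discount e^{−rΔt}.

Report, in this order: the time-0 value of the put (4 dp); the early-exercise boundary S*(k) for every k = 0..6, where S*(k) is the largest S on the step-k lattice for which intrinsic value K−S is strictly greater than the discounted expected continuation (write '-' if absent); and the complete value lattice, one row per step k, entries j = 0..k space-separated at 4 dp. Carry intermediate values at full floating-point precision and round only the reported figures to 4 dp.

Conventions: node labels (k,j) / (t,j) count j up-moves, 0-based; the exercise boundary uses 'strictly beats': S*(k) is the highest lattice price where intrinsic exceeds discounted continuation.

params: Δt=0.11114 u=1.15414 d=0.86645 q=0.48709 e^(-rΔt)=0.99104
t_7 payoffs: 53.2340 34.9302 10.5490 0.0000 0.0000 0.0000 0.0000 0.0000
t_6: node(6,0) S=63.6231 payoff=44.7369 vs cont=43.9212 → 44.7369 [stop]  node(6,1) S=84.7481 payoff=23.6119 vs cont=22.8477 → 23.6119 [stop]  node(6,2) S=112.8875 payoff=0.0000 vs cont=5.3622 → 5.3622 [wait]  node(6,3) S=150.3700 payoff=0.0000 vs cont=0.0000 → 0.0000 [wait]  node(6,4) S=200.2981 payoff=0.0000 vs cont=0.0000 → 0.0000 [wait]  node(6,5) S=266.8040 payoff=0.0000 vs cont=0.0000 → 0.0000 [wait]  node(6,6) S=355.3921 payoff=0.0000 vs cont=0.0000 → 0.0000 [wait]  ⇒ S*(6)=84.7481
t_5: node(5,0) S=73.4298 payoff=34.9302 vs cont=34.1384 → 34.9302 [stop]  node(5,1) S=97.8110 payoff=10.5490 vs cont=14.5907 → 14.5907 [wait]  node(5,2) S=130.2877 payoff=0.0000 vs cont=2.7257 → 2.7257 [wait]  node(5,3) S=173.5477 payoff=0.0000 vs cont=0.0000 → 0.0000 [wait]  node(5,4) S=231.1716 payoff=0.0000 vs cont=0.0000 → 0.0000 [wait]  node(5,5) S=307.9286 payoff=0.0000 vs cont=0.0000 → 0.0000 [wait]  ⇒ S*(5)=73.4298
t_4: node(4,0) S=84.7481 payoff=23.6119 vs cont=24.7987 → 24.7987 [wait]  node(4,1) S=112.8875 payoff=0.0000 vs cont=8.7324 → 8.7324 [wait]  node(4,2) S=150.3700 payoff=0.0000 vs cont=1.3855 → 1.3855 [wait]  node(4,3) S=200.2981 payoff=0.0000 vs cont=0.0000 → 0.0000 [wait]  node(4,4) S=266.8040 payoff=0.0000 vs cont=0.0000 → 0.0000 [wait]  ⇒ S*(4)=-
t_3: node(3,0) S=97.8110 payoff=10.5490 vs cont=16.8208 → 16.8208 [wait]  node(3,1) S=130.2877 payoff=0.0000 vs cont=5.1076 → 5.1076 [wait]  node(3,2) S=173.5477 payoff=0.0000 vs cont=0.7043 → 0.7043 [wait]  node(3,3) S=231.1716 payoff=0.0000 vs cont=0.0000 → 0.0000 [wait]  ⇒ S*(3)=-
t_2: node(2,0) S=112.8875 payoff=0.0000 vs cont=11.0158 → 11.0158 [wait]  node(2,1) S=150.3700 payoff=0.0000 vs cont=2.9362 → 2.9362 [wait]  node(2,2) S=200.2981 payoff=0.0000 vs cont=0.3580 → 0.3580 [wait]  ⇒ S*(2)=-
t_1: node(1,0) S=130.2877 payoff=0.0000 vs cont=7.0168 → 7.0168 [wait]  node(1,1) S=173.5477 payoff=0.0000 vs cont=1.6653 → 1.6653 [wait]  ⇒ S*(1)=-
t_0: node(0,0) S=150.3700 payoff=0.0000 vs cont=4.3706 → 4.3706 [wait]  ⇒ S*(0)=-

price = 4.3706
boundary = - - - - - 73.4298 84.7481
tree:
4.3706
7.0168 1.6653
11.0158 2.9362 0.3580
16.8208 5.1076 0.7043 0.0000
24.7987 8.7324 1.3855 0.0000 0.0000
34.9302 14.5907 2.7257 0.0000 0.0000 0.0000
44.7369 23.6119 5.3622 0.0000 0.0000 0.0000 0.0000
53.2340 34.9302 10.5490 0.0000 0.0000 0.0000 0.0000 0.0000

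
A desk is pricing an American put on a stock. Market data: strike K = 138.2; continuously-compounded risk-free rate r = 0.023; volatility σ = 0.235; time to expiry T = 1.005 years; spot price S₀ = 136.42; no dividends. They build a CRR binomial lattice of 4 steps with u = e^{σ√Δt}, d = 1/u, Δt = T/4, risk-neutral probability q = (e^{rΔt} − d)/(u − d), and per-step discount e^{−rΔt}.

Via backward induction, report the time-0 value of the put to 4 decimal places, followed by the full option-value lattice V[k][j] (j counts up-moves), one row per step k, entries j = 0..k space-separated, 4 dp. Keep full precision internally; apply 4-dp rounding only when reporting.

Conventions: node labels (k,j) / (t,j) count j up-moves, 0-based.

price = 12.1914
tree:
12.1914
19.6687 4.7096
30.4136 8.9426 0.4485
42.3908 16.9390 0.8935 0.0000
53.0372 30.4136 1.7800 0.0000 0.0000

Δt=0.25125  u=1.12501  d=0.88888  q=0.49513  discount=0.99424
step 4 (expiry): payoffs max(K−S,0) = 53.0372 30.4136 1.7800 0.0000 0.0000
k=3: (k=3,j=0): S=95.8092, K−S=42.3908, hold=41.5945 ⇒ V=42.3908 exercise | (k=3,j=1): S=121.2610, K−S=16.9390, hold=16.1427 ⇒ V=16.9390 exercise | (k=3,j=2): S=153.4741, K−S=0.0000, hold=0.8935 ⇒ V=0.8935 continue | (k=3,j=3): S=194.2447, K−S=0.0000, hold=0.0000 ⇒ V=0.0000 continue
k=2: (k=2,j=0): S=107.7864, K−S=30.4136, hold=29.6173 ⇒ V=30.4136 exercise | (k=2,j=1): S=136.4200, K−S=1.7800, hold=8.9426 ⇒ V=8.9426 continue | (k=2,j=2): S=172.6601, K−S=0.0000, hold=0.4485 ⇒ V=0.4485 continue
k=1: (k=1,j=0): S=121.2610, K−S=16.9390, hold=19.6687 ⇒ V=19.6687 continue | (k=1,j=1): S=153.4741, K−S=0.0000, hold=4.7096 ⇒ V=4.7096 continue
k=0: (k=0,j=0): S=136.4200, K−S=1.7800, hold=12.1914 ⇒ V=12.1914 continue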